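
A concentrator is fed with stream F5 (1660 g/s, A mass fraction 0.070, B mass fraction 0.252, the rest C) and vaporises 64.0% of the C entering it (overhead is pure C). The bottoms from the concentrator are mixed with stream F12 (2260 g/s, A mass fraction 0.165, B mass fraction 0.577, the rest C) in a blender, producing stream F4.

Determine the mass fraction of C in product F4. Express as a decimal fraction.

Vapour removed = 0.640×0.678×1660 = 720.31 g/s; concentrate = 939.69 g/s.
C reaching the mixer = 405.17 (from concentrate) + 2260×0.258 = 988.25 g/s.
Product flow = 939.69 + 2260 = 3199.7 g/s; C fraction = 0.309.

0.309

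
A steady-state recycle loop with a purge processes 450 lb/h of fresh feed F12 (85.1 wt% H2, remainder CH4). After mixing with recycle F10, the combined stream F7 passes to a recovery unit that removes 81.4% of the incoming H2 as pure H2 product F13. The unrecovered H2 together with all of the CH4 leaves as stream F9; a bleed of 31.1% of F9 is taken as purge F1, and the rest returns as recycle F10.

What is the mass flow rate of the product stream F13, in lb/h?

H2 in F7: m_A = 450×0.851 + (1−0.311)·(1−0.814)·m_A, so m_A = 382.95/0.8718 = 439.24 lb/h.
Product F13 = 0.814×439.24 = 357.54 lb/h.

357.5 lb/h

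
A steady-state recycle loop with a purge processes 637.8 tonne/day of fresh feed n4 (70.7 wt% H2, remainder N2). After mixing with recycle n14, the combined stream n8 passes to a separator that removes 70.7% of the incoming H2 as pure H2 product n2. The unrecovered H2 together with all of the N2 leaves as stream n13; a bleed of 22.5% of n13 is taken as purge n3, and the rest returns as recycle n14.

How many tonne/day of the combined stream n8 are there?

1414 tonne/day

N2 enters only via n4 and leaves only via the purge: 637.8×0.293 = 0.225×(N2 in n13), and the separator passes all N2, so N2 in n8 = N2 in n13 = 830.56 tonne/day.
H2 in n8: m_A = 637.8×0.707 + (1−0.225)·(1−0.707)·m_A, so m_A = 450.92/0.7729 = 583.4 tonne/day.
n8 = 583.4 + 830.56 = 1414 tonne/day.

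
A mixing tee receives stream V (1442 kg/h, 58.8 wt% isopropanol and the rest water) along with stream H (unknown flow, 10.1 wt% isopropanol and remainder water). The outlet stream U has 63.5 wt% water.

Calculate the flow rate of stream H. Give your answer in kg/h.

1218 kg/h

Let H be the unknown flow. Total out = 1442 + H.
water balance: 594.1 + 0.899·H = 0.635·(1442 + H)
(0.899 − 0.635)·H = 0.635×1442 − 594.1 = 321.57
H = 321.57 / 0.264 = 1218.1 kg/h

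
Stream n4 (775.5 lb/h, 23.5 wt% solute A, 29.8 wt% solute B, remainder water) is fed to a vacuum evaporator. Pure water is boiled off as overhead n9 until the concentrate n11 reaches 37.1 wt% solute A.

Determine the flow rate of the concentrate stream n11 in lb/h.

491.2 lb/h

solute A is conserved: 775.5×0.235 = 182.24 lb/h all reports to the concentrate.
Concentrate = 182.24/(target fraction) = 491.22 lb/h.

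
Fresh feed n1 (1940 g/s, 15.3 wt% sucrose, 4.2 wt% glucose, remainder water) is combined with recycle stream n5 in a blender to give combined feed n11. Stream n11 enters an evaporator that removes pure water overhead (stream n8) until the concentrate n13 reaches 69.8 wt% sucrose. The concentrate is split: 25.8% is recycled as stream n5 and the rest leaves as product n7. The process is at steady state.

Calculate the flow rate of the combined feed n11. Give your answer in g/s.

2088 g/s

Overall sucrose balance (none leaves overhead): sucrose in fresh feed = sucrose in product, i.e. 1940×0.153 = (1−0.258)·n13·0.698.
n13 = 296.82/(0.698×0.742) = 573.1 g/s.
Recycle n5 = 0.258×573.1 = 147.86 g/s.
Combined feed n11 = 1940 + 147.86 = 2087.9 g/s.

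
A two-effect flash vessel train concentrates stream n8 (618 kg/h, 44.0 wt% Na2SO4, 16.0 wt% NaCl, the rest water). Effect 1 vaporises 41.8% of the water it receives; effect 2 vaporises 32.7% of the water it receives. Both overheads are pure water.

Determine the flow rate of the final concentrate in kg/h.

467.6 kg/h

water in feed = 618×0.400 = 247.2 kg/h.
After stage 1: water left = (1−0.418)×247.2 = 143.87; stream total = 514.67 kg/h.
After stage 2: water left = (1−0.327)×143.87 = 96.825; final concentrate = 467.62 kg/h.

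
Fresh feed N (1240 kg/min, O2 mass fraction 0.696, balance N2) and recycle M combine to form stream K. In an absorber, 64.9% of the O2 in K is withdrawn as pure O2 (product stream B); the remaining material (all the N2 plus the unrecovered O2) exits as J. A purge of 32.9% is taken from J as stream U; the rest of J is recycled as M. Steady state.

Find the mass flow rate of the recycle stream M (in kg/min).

N2 enters only via N and leaves only via the purge: 1240×0.304 = 0.329×(N2 in J), and the absorber passes all N2, so N2 in K = N2 in J = 1145.8 kg/min.
O2 in K: m_A = 1240×0.696 + (1−0.329)·(1−0.649)·m_A, so m_A = 863.04/0.7645 = 1128.9 kg/min.
J = (1−0.649)×1128.9 + 1145.8 = 1542 kg/min.
Recycle M = (1−0.329)×1542 = 1034.7 kg/min.

1035 kg/min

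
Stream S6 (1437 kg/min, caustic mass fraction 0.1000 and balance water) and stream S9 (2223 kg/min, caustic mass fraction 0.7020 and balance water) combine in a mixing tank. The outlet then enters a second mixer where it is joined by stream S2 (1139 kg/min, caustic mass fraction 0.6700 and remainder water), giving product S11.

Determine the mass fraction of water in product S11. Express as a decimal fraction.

0.4859

Overall, product flow = 4799 kg/min.
water in = 1437×0.900 + 2223×0.298 + 1139×0.330 = 2331.6 kg/min.
water fraction in S11 = 0.4859.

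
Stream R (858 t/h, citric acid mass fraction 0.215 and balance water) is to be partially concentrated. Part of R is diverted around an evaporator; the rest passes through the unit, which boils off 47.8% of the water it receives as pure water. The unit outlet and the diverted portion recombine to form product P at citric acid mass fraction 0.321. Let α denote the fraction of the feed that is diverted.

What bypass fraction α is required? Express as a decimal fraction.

All 858×0.215 = 184.47 t/h of citric acid reaches P, so P = 184.47/0.321 = 574.67 t/h and vapour = 283.33 t/h.
The evaporator receives (1−α)·858 of feed at 0.785 water and removes 0.478 of that water:
0.478×0.785×(1−α)×858 = 283.33
(1−α) = 283.33/321.95 = 0.8800;  α = 0.1200.

0.120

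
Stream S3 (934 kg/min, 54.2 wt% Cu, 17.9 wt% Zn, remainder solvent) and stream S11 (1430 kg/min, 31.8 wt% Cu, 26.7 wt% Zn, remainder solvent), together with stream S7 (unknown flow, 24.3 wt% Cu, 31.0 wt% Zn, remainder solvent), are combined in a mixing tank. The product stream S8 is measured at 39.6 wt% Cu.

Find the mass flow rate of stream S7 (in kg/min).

162.2 kg/min

Let S7 be the unknown flow. Total out = 2364 + S7.
Cu balance: 960.97 + 0.243·S7 = 0.396·(2364 + S7)
(0.243 − 0.396)·S7 = 0.396×2364 − 960.97 = -24.824
S7 = -24.824 / -0.153 = 162.25 kg/min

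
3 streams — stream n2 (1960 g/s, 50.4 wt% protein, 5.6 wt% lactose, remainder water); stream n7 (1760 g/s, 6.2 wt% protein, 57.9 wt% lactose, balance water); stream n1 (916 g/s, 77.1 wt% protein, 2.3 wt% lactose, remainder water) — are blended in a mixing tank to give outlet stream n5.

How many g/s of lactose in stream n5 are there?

1150 g/s

lactose out = lactose in = 1960×0.056 + 1760×0.579 + 916×0.023 = 1149.9 g/s.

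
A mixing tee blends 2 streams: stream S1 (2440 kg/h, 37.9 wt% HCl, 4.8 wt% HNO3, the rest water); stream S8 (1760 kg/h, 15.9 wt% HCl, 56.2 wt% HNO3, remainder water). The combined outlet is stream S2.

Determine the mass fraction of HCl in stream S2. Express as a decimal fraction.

Total flow out = 2440 + 1760 = 4200 kg/h.
HCl in = 2440×0.379 + 1760×0.159 = 1204.6 kg/h.
HCl mass fraction in S2 = 1204.6/4200 = 0.287.

0.287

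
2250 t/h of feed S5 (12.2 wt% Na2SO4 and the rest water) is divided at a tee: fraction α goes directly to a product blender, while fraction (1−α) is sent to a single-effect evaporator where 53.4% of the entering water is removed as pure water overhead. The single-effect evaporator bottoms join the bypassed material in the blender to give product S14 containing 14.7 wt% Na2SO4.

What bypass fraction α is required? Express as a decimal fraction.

All 2250×0.122 = 274.5 t/h of Na2SO4 reaches S14, so S14 = 274.5/0.147 = 1867.3 t/h and vapour = 382.65 t/h.
The evaporator receives (1−α)·2250 of feed at 0.878 water and removes 0.534 of that water:
0.534×0.878×(1−α)×2250 = 382.65
(1−α) = 382.65/1054.9 = 0.3627;  α = 0.6373.

0.637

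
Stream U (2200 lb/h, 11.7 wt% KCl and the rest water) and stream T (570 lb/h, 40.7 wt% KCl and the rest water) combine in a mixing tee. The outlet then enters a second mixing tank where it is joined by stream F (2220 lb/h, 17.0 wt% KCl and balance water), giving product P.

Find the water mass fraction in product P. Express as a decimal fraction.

0.8263

Overall, product flow = 4990 lb/h.
water in = 2200×0.883 + 570×0.593 + 2220×0.830 = 4123.2 lb/h.
water fraction in P = 0.8263.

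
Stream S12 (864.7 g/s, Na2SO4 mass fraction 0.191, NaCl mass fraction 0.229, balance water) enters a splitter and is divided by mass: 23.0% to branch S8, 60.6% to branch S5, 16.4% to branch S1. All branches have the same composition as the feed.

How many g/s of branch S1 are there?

Branch S1 flow = 0.164×864.7 = 141.81 g/s.

141.8 g/s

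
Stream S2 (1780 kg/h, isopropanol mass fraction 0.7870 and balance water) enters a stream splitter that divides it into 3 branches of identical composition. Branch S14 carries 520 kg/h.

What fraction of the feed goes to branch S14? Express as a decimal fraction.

0.292

Fraction to S14 = 520/1780 = 0.2921.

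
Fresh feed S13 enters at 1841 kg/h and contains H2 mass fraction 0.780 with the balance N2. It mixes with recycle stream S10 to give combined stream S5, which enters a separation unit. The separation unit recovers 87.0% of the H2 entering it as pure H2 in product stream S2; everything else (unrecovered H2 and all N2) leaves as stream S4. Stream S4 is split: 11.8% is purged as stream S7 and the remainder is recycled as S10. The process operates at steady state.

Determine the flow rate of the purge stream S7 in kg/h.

429.9 kg/h

N2 enters only via S13 and leaves only via the purge: 1841×0.220 = 0.118×(N2 in S4), and the separation unit passes all N2, so N2 in S5 = N2 in S4 = 3432.4 kg/h.
H2 in S5: m_A = 1841×0.780 + (1−0.118)·(1−0.870)·m_A, so m_A = 1436/0.8853 = 1622 kg/h.
S4 = (1−0.870)×1622 + 3432.4 = 3643.2 kg/h.
Purge S7 = 0.118×3643.2 = 429.9 kg/h.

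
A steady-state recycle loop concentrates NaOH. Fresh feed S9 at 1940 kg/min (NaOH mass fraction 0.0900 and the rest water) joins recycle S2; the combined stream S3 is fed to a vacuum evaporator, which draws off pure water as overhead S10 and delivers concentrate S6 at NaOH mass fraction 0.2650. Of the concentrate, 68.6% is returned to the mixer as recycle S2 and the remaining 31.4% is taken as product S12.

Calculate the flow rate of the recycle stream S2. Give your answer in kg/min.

1439 kg/min

Overall NaOH balance (none leaves overhead): NaOH in fresh feed = NaOH in product, i.e. 1940×0.090 = (1−0.686)·S6·0.265.
S6 = 174.6/(0.265×0.314) = 2098.3 kg/min.
Recycle S2 = 0.686×2098.3 = 1439.4 kg/min.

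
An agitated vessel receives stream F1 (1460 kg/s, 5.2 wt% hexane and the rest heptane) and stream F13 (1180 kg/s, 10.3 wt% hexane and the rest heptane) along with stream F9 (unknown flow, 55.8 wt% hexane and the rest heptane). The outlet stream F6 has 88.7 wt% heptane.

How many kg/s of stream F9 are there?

226.7 kg/s

Let F9 be the unknown flow. Total out = 2640 + F9.
heptane balance: 2442.5 + 0.442·F9 = 0.887·(2640 + F9)
(0.442 − 0.887)·F9 = 0.887×2640 − 2442.5 = -100.86
F9 = -100.86 / -0.445 = 226.65 kg/s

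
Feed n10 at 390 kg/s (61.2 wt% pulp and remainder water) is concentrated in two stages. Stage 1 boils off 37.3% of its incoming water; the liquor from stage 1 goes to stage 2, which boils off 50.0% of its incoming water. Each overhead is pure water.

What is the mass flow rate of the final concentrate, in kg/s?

286.1 kg/s

water in feed = 390×0.388 = 151.32 kg/s.
After stage 1: water left = (1−0.373)×151.32 = 94.878; stream total = 333.56 kg/s.
After stage 2: water left = (1−0.500)×94.878 = 47.439; final concentrate = 286.12 kg/s.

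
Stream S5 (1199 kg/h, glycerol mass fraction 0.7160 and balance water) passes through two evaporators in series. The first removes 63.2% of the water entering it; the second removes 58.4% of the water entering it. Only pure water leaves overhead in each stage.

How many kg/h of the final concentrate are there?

910.6 kg/h

water in feed = 1199×0.284 = 340.52 kg/h.
After stage 1: water left = (1−0.632)×340.52 = 125.31; stream total = 983.79 kg/h.
After stage 2: water left = (1−0.584)×125.31 = 52.129; final concentrate = 910.61 kg/h.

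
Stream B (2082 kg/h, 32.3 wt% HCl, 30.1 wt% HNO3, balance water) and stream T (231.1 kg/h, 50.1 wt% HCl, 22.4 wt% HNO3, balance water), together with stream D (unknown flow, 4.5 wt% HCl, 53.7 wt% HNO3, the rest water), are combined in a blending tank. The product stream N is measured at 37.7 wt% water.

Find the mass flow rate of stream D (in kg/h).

Let D be the unknown flow. Total out = 2313.1 + D.
water balance: 846.38 + 0.418·D = 0.377·(2313.1 + D)
(0.418 − 0.377)·D = 0.377×2313.1 − 846.38 = 25.654
D = 25.654 / 0.041 = 625.71 kg/h

625.7 kg/h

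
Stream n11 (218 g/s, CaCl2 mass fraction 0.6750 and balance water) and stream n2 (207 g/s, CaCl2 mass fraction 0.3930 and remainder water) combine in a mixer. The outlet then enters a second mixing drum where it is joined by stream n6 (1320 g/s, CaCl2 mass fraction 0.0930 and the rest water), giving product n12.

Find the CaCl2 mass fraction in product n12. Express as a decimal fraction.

0.2013

Overall, product flow = 1745 g/s.
CaCl2 in = 218×0.675 + 207×0.393 + 1320×0.093 = 351.26 g/s.
CaCl2 fraction in n12 = 0.2013.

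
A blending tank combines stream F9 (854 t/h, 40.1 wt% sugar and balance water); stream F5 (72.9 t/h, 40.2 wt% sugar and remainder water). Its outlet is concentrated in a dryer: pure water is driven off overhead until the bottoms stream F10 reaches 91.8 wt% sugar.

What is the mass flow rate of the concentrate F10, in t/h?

sugar entering = 854×0.401 + 72.9×0.402 = 371.76 t/h.
All sugar reports to F10, so F10 = 371.76/0.918 = 404.97 t/h.

405 t/h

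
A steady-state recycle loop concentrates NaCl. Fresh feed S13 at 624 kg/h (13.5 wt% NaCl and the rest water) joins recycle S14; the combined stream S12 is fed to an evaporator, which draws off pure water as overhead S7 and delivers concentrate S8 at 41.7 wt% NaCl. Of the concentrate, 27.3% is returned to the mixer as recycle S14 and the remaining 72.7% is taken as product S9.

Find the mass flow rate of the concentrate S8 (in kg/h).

Overall NaCl balance (none leaves overhead): NaCl in fresh feed = NaCl in product, i.e. 624×0.135 = (1−0.273)·S8·0.417.
S8 = 84.24/(0.417×0.727) = 277.87 kg/h.

277.9 kg/h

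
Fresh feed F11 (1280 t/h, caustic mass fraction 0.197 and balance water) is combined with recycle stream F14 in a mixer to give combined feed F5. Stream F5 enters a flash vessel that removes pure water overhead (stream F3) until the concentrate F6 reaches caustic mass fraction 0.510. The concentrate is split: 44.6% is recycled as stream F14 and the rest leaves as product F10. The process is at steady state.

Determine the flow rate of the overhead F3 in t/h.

785.6 t/h

Overall caustic balance (none leaves overhead): caustic in fresh feed = caustic in product, i.e. 1280×0.197 = (1−0.446)·F6·0.510.
F6 = 252.16/(0.510×0.554) = 892.48 t/h.
Recycle F14 = 0.446×892.48 = 398.04 t/h.
Combined feed F5 = 1280 + 398.04 = 1678 t/h.
Overhead F3 = F5 − F6 = 1678 − 892.48 = 785.57 t/h.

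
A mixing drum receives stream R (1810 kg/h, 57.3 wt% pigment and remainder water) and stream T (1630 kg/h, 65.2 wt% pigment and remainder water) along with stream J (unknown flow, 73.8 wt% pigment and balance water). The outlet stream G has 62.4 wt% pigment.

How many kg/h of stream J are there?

409.4 kg/h

Let J be the unknown flow. Total out = 3440 + J.
pigment balance: 2099.9 + 0.738·J = 0.624·(3440 + J)
(0.738 − 0.624)·J = 0.624×3440 − 2099.9 = 46.67
J = 46.67 / 0.114 = 409.39 kg/h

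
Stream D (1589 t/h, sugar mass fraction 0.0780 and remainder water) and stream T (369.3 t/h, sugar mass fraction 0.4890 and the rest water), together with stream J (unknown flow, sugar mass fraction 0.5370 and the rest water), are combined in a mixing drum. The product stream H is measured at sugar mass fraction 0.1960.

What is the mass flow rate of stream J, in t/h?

Let J be the unknown flow. Total out = 1958.3 + J.
sugar balance: 304.53 + 0.537·J = 0.196·(1958.3 + J)
(0.537 − 0.196)·J = 0.196×1958.3 − 304.53 = 79.297
J = 79.297 / 0.341 = 232.54 t/h

232.5 t/h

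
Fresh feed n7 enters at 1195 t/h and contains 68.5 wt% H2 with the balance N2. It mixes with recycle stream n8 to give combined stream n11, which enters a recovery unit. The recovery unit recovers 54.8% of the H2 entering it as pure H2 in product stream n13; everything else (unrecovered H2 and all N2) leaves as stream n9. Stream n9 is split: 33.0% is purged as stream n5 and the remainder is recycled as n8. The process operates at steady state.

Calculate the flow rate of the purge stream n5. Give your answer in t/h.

551.6 t/h

N2 enters only via n7 and leaves only via the purge: 1195×0.315 = 0.330×(N2 in n9), and the recovery unit passes all N2, so N2 in n11 = N2 in n9 = 1140.7 t/h.
H2 in n11: m_A = 1195×0.685 + (1−0.330)·(1−0.548)·m_A, so m_A = 818.58/0.6972 = 1174.2 t/h.
n9 = (1−0.548)×1174.2 + 1140.7 = 1671.4 t/h.
Purge n5 = 0.330×1671.4 = 551.56 t/h.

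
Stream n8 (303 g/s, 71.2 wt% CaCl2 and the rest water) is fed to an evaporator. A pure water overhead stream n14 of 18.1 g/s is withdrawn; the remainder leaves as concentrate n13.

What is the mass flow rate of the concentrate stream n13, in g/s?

Concentrate = 303 − 18.1 = 284.9 g/s.

284.9 g/s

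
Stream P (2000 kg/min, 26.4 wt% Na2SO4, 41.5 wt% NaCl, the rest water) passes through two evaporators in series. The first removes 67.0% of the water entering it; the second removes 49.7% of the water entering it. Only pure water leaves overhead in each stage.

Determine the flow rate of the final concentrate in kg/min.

water in feed = 2000×0.321 = 642 kg/min.
After stage 1: water left = (1−0.670)×642 = 211.86; stream total = 1569.9 kg/min.
After stage 2: water left = (1−0.497)×211.86 = 106.57; final concentrate = 1464.6 kg/min.

1465 kg/min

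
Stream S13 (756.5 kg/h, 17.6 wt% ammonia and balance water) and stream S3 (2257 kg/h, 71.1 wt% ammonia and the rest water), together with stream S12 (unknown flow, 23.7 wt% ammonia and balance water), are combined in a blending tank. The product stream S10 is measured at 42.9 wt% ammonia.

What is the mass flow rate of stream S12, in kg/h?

Let S12 be the unknown flow. Total out = 3013.5 + S12.
ammonia balance: 1737.9 + 0.237·S12 = 0.429·(3013.5 + S12)
(0.237 − 0.429)·S12 = 0.429×3013.5 − 1737.9 = -445.08
S12 = -445.08 / -0.192 = 2318.1 kg/h

2318 kg/h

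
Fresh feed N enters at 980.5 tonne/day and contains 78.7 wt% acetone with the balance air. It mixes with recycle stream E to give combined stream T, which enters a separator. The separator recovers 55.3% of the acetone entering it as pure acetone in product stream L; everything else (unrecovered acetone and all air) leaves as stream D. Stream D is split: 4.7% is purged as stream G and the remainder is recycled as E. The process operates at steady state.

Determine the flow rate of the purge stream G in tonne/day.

237.1 tonne/day

air enters only via N and leaves only via the purge: 980.5×0.213 = 0.047×(air in D), and the separator passes all air, so air in T = air in D = 4443.5 tonne/day.
acetone in T: m_A = 980.5×0.787 + (1−0.047)·(1−0.553)·m_A, so m_A = 771.65/0.5740 = 1344.3 tonne/day.
D = (1−0.553)×1344.3 + 4443.5 = 5044.5 tonne/day.
Purge G = 0.047×5044.5 = 237.09 tonne/day.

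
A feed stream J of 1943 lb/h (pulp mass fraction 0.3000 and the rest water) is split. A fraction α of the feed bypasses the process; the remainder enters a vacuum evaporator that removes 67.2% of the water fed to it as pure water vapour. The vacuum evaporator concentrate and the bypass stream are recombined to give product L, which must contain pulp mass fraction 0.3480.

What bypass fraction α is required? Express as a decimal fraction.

All 1943×0.300 = 582.9 lb/h of pulp reaches L, so L = 582.9/0.348 = 1675 lb/h and vapour = 268 lb/h.
The evaporator receives (1−α)·1943 of feed at 0.700 water and removes 0.672 of that water:
0.672×0.700×(1−α)×1943 = 268
(1−α) = 268/913.99 = 0.2932;  α = 0.7068.

0.707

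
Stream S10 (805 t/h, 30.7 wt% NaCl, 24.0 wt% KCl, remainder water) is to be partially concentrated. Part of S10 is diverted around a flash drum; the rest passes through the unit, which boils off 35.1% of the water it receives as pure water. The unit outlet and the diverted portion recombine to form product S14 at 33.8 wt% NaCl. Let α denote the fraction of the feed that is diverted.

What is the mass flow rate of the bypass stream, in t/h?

All 805×0.307 = 247.13 t/h of NaCl reaches S14, so S14 = 247.13/0.338 = 731.17 t/h and vapour = 73.831 t/h.
The evaporator receives (1−α)·805 of feed at 0.453 water and removes 0.351 of that water:
0.351×0.453×(1−α)×805 = 73.831
(1−α) = 73.831/128 = 0.5768;  α = 0.4232.
Bypass flow = 0.4232×805 = 340.66 t/h.

340.7 t/h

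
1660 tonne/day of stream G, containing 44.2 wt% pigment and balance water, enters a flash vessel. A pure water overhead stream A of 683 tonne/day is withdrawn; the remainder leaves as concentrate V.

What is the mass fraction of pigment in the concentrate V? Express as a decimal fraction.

pigment is not removed: 1660×0.442 = 733.72 tonne/day of pigment enters V.
Concentrate = 1660 − 683 = 977 tonne/day.
Mass fraction = 733.72/977 = 0.751.

0.751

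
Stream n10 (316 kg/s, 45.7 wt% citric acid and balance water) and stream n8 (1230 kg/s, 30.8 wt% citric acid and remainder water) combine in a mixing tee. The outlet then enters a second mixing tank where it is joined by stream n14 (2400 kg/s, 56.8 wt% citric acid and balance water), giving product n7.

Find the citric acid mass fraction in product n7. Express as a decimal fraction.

0.4781

Overall, product flow = 3946 kg/s.
citric acid in = 316×0.457 + 1230×0.308 + 2400×0.568 = 1886.5 kg/s.
citric acid fraction in n7 = 0.4781.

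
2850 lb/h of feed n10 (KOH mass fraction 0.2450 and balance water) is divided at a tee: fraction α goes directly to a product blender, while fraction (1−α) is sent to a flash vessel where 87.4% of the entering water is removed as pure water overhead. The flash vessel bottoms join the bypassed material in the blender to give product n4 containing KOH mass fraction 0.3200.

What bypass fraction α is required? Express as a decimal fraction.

All 2850×0.245 = 698.25 lb/h of KOH reaches n4, so n4 = 698.25/0.320 = 2182 lb/h and vapour = 667.97 lb/h.
The evaporator receives (1−α)·2850 of feed at 0.755 water and removes 0.874 of that water:
0.874×0.755×(1−α)×2850 = 667.97
(1−α) = 667.97/1880.6 = 0.3552;  α = 0.6448.

0.645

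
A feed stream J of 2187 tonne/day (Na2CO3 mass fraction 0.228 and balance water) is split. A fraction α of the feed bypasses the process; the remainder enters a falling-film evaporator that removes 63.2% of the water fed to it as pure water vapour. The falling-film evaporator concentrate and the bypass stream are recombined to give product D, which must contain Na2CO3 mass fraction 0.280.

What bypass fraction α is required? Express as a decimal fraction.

All 2187×0.228 = 498.64 tonne/day of Na2CO3 reaches D, so D = 498.64/0.280 = 1780.8 tonne/day and vapour = 406.16 tonne/day.
The evaporator receives (1−α)·2187 of feed at 0.772 water and removes 0.632 of that water:
0.632×0.772×(1−α)×2187 = 406.16
(1−α) = 406.16/1067 = 0.3806;  α = 0.6194.

0.619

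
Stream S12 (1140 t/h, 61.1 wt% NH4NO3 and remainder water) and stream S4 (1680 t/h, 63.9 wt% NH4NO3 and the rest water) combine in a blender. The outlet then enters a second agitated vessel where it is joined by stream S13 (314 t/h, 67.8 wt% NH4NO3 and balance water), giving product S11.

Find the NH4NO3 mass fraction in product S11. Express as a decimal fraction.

0.633

Overall, product flow = 3134 t/h.
NH4NO3 in = 1140×0.611 + 1680×0.639 + 314×0.678 = 1983 t/h.
NH4NO3 fraction in S11 = 0.633.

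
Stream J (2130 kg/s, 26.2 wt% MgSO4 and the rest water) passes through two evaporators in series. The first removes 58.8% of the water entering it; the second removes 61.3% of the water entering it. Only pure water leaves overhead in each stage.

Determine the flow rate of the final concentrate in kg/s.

808.7 kg/s

water in feed = 2130×0.738 = 1571.9 kg/s.
After stage 1: water left = (1−0.588)×1571.9 = 647.64; stream total = 1205.7 kg/s.
After stage 2: water left = (1−0.613)×647.64 = 250.64; final concentrate = 808.7 kg/s.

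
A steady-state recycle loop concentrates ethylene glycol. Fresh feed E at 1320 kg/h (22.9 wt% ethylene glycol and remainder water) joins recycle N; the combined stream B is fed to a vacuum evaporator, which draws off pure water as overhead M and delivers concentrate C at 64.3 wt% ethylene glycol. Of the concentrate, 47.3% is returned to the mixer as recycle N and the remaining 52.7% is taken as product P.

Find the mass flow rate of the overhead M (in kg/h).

Overall ethylene glycol balance (none leaves overhead): ethylene glycol in fresh feed = ethylene glycol in product, i.e. 1320×0.229 = (1−0.473)·C·0.643.
C = 302.28/(0.643×0.527) = 892.05 kg/h.
Recycle N = 0.473×892.05 = 421.94 kg/h.
Combined feed B = 1320 + 421.94 = 1741.9 kg/h.
Overhead M = B − C = 1741.9 − 892.05 = 849.89 kg/h.

849.9 kg/h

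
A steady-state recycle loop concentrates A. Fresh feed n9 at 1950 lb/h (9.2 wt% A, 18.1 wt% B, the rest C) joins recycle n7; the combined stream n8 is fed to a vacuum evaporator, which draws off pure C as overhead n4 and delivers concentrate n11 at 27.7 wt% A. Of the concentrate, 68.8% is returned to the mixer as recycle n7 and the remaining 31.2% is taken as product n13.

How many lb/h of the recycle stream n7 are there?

1428 lb/h

Overall A balance (none leaves overhead): A in fresh feed = A in product, i.e. 1950×0.092 = (1−0.688)·n11·0.277.
n11 = 179.4/(0.277×0.312) = 2075.8 lb/h.
Recycle n7 = 0.688×2075.8 = 1428.2 lb/h.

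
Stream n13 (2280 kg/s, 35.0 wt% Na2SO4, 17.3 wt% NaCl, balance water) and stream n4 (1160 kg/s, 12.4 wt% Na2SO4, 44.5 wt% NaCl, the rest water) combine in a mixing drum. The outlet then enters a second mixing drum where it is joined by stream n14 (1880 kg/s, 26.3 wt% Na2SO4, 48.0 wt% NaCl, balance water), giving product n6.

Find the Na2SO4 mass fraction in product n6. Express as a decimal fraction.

Overall, product flow = 5320 kg/s.
Na2SO4 in = 2280×0.350 + 1160×0.124 + 1880×0.263 = 1436.3 kg/s.
Na2SO4 fraction in n6 = 0.270.

0.270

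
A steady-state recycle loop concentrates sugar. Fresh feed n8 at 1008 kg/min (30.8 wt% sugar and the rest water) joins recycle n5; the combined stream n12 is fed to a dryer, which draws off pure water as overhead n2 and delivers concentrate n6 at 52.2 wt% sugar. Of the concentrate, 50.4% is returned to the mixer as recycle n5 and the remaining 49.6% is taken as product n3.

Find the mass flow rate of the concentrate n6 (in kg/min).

Overall sugar balance (none leaves overhead): sugar in fresh feed = sugar in product, i.e. 1008×0.308 = (1−0.504)·n6·0.522.
n6 = 310.46/(0.522×0.496) = 1199.1 kg/min.

1199 kg/min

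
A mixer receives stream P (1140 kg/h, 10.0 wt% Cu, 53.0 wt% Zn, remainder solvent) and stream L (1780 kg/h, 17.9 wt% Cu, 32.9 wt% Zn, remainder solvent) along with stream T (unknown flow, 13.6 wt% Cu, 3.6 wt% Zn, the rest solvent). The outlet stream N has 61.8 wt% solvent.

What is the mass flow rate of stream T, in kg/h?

2414 kg/h

Let T be the unknown flow. Total out = 2920 + T.
solvent balance: 1297.6 + 0.828·T = 0.618·(2920 + T)
(0.828 − 0.618)·T = 0.618×2920 − 1297.6 = 507
T = 507 / 0.210 = 2414.3 kg/h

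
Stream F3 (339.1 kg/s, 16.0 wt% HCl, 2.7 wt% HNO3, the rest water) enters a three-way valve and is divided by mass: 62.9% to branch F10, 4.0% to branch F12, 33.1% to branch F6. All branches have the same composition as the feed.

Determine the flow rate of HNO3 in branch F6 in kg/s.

Branch F6 total = 0.331×339.1 = 112.24 kg/s.
HNO3 in F6 = 0.027×112.24 = 3.0305 kg/s.

3.031 kg/s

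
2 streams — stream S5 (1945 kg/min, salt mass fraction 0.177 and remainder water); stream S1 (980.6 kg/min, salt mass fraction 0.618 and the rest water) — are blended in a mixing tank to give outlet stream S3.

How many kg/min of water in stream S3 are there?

water out = water in = 1945×0.823 + 980.6×0.382 = 1975.3 kg/min.

1975 kg/min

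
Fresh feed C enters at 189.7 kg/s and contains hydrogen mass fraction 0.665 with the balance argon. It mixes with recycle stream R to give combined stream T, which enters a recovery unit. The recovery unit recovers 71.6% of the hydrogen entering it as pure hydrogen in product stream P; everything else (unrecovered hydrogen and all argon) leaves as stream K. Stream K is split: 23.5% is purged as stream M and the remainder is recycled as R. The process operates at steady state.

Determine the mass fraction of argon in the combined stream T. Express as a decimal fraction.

argon enters only via C and leaves only via the purge: 189.7×0.335 = 0.235×(argon in K), and the recovery unit passes all argon, so argon in T = argon in K = 270.42 kg/s.
hydrogen in T: m_A = 189.7×0.665 + (1−0.235)·(1−0.716)·m_A, so m_A = 126.15/0.7827 = 161.17 kg/s.
T = 161.17 + 270.42 = 431.59 kg/s.
argon fraction in T = 270.42/431.59 = 0.627.

0.627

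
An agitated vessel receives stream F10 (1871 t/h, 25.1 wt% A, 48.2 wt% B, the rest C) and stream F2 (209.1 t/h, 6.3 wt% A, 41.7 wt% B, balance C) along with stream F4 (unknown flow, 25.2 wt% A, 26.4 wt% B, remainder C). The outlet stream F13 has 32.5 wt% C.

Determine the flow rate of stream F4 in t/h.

426.1 t/h

Let F4 be the unknown flow. Total out = 2080.1 + F4.
C balance: 608.29 + 0.484·F4 = 0.325·(2080.1 + F4)
(0.484 − 0.325)·F4 = 0.325×2080.1 − 608.29 = 67.744
F4 = 67.744 / 0.159 = 426.06 t/h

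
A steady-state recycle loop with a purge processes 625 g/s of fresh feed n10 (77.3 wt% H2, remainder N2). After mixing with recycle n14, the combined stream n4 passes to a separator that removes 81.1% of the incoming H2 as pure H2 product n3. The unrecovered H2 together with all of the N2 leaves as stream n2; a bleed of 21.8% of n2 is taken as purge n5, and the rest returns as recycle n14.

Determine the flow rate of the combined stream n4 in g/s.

1218 g/s

N2 enters only via n10 and leaves only via the purge: 625×0.227 = 0.218×(N2 in n2), and the separator passes all N2, so N2 in n4 = N2 in n2 = 650.8 g/s.
H2 in n4: m_A = 625×0.773 + (1−0.218)·(1−0.811)·m_A, so m_A = 483.12/0.8522 = 566.91 g/s.
n4 = 566.91 + 650.8 = 1217.7 g/s.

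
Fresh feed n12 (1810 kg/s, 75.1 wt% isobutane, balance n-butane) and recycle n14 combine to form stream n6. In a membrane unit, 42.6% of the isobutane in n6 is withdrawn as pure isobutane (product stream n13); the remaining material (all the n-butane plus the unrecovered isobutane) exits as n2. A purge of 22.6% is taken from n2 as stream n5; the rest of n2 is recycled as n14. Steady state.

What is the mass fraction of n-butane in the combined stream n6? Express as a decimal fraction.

0.4491

n-butane enters only via n12 and leaves only via the purge: 1810×0.249 = 0.226×(n-butane in n2), and the membrane unit passes all n-butane, so n-butane in n6 = n-butane in n2 = 1994.2 kg/s.
isobutane in n6: m_A = 1810×0.751 + (1−0.226)·(1−0.426)·m_A, so m_A = 1359.3/0.5557 = 2446 kg/s.
n6 = 2446 + 1994.2 = 4440.2 kg/s.
n-butane fraction in n6 = 1994.2/4440.2 = 0.4491.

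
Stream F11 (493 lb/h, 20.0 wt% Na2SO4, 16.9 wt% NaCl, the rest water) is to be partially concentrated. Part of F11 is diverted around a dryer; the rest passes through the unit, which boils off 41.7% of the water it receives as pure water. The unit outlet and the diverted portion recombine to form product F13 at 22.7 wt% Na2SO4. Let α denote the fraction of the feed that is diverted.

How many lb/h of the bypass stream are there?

All 493×0.200 = 98.6 lb/h of Na2SO4 reaches F13, so F13 = 98.6/0.227 = 434.36 lb/h and vapour = 58.639 lb/h.
The evaporator receives (1−α)·493 of feed at 0.631 water and removes 0.417 of that water:
0.417×0.631×(1−α)×493 = 58.639
(1−α) = 58.639/129.72 = 0.4520;  α = 0.5480.
Bypass flow = 0.5480×493 = 270.15 lb/h.

270.1 lb/h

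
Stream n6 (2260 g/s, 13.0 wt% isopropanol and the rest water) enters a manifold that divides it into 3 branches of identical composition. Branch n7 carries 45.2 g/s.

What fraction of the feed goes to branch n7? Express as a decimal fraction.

Fraction to n7 = 45.2/2260 = 0.0200.

0.020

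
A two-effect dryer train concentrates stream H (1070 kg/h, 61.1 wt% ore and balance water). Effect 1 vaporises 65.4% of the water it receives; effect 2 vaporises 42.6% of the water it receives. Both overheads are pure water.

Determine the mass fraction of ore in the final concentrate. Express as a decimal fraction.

water in feed = 1070×0.389 = 416.23 kg/h.
After stage 1: water left = (1−0.654)×416.23 = 144.02; stream total = 797.79 kg/h.
After stage 2: water left = (1−0.426)×144.02 = 82.665; final concentrate = 736.43 kg/h.
ore fraction = 653.77/736.43 = 0.8877.

0.8877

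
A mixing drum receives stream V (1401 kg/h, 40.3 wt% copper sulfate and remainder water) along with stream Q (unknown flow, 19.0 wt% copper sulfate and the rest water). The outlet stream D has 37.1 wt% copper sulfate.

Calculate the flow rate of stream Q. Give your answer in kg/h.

247.7 kg/h

Let Q be the unknown flow. Total out = 1401 + Q.
copper sulfate balance: 564.6 + 0.190·Q = 0.371·(1401 + Q)
(0.190 − 0.371)·Q = 0.371×1401 − 564.6 = -44.832
Q = -44.832 / -0.181 = 247.69 kg/h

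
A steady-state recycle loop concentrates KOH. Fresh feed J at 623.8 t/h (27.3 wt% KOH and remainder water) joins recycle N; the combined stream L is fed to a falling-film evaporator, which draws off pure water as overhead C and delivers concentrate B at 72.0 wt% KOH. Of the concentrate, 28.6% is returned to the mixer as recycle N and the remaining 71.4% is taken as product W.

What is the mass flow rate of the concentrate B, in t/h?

331.3 t/h

Overall KOH balance (none leaves overhead): KOH in fresh feed = KOH in product, i.e. 623.8×0.273 = (1−0.286)·B·0.720.
B = 170.3/(0.720×0.714) = 331.27 t/h.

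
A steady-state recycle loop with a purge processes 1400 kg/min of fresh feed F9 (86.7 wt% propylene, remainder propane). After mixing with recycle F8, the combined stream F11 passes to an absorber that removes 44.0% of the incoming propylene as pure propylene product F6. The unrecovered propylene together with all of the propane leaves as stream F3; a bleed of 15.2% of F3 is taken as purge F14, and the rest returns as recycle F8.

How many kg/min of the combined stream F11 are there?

propane enters only via F9 and leaves only via the purge: 1400×0.133 = 0.152×(propane in F3), and the absorber passes all propane, so propane in F11 = propane in F3 = 1225 kg/min.
propylene in F11: m_A = 1400×0.867 + (1−0.152)·(1−0.440)·m_A, so m_A = 1213.8/0.5251 = 2311.5 kg/min.
F11 = 2311.5 + 1225 = 3536.5 kg/min.

3536 kg/min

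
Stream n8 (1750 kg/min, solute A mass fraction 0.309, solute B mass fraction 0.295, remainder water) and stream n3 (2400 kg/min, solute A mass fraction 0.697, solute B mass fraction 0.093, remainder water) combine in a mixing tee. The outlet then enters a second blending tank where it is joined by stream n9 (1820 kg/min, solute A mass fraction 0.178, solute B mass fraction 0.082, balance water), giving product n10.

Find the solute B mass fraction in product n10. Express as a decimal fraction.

0.149

Overall, product flow = 5970 kg/min.
solute B in = 1750×0.295 + 2400×0.093 + 1820×0.082 = 888.69 kg/min.
solute B fraction in n10 = 0.149.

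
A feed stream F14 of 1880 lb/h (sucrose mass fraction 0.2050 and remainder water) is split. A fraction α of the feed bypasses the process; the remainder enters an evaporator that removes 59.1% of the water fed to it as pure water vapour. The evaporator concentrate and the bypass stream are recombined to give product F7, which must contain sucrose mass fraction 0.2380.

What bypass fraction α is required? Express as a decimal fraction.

All 1880×0.205 = 385.4 lb/h of sucrose reaches F7, so F7 = 385.4/0.238 = 1619.3 lb/h and vapour = 260.67 lb/h.
The evaporator receives (1−α)·1880 of feed at 0.795 water and removes 0.591 of that water:
0.591×0.795×(1−α)×1880 = 260.67
(1−α) = 260.67/883.31 = 0.2951;  α = 0.7049.

0.705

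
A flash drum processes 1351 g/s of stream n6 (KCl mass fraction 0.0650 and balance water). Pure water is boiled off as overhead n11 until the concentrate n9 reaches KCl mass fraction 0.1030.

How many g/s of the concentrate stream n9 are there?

KCl is conserved: 1351×0.065 = 87.815 g/s all reports to the concentrate.
Concentrate = 87.815/(target fraction) = 852.57 g/s.

852.6 g/s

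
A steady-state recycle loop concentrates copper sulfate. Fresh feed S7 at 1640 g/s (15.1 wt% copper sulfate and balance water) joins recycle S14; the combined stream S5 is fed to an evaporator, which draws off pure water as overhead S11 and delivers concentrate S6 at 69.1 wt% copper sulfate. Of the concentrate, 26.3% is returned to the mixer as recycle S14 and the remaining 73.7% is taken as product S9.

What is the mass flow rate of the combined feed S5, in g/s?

Overall copper sulfate balance (none leaves overhead): copper sulfate in fresh feed = copper sulfate in product, i.e. 1640×0.151 = (1−0.263)·S6·0.691.
S6 = 247.64/(0.691×0.737) = 486.27 g/s.
Recycle S14 = 0.263×486.27 = 127.89 g/s.
Combined feed S5 = 1640 + 127.89 = 1767.9 g/s.

1768 g/s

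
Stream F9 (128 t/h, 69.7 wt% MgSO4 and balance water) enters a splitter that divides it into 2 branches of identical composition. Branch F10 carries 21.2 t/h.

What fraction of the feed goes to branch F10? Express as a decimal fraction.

Fraction to F10 = 21.2/128 = 0.1656.

0.166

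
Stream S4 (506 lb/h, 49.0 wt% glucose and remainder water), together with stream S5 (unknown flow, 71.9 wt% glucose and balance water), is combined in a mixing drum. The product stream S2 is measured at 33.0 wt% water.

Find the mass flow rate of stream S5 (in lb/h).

Let S5 be the unknown flow. Total out = 506 + S5.
water balance: 258.06 + 0.281·S5 = 0.330·(506 + S5)
(0.281 − 0.330)·S5 = 0.330×506 − 258.06 = -91.08
S5 = -91.08 / -0.049 = 1858.8 lb/h

1859 lb/h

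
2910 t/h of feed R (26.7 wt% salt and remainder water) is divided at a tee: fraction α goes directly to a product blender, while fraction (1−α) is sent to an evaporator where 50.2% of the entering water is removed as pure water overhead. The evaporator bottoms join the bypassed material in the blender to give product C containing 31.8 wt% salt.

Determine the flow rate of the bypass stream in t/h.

1642 t/h

All 2910×0.267 = 776.97 t/h of salt reaches C, so C = 776.97/0.318 = 2443.3 t/h and vapour = 466.7 t/h.
The evaporator receives (1−α)·2910 of feed at 0.733 water and removes 0.502 of that water:
0.502×0.733×(1−α)×2910 = 466.7
(1−α) = 466.7/1070.8 = 0.4358;  α = 0.5642.
Bypass flow = 0.5642×2910 = 1641.7 t/h.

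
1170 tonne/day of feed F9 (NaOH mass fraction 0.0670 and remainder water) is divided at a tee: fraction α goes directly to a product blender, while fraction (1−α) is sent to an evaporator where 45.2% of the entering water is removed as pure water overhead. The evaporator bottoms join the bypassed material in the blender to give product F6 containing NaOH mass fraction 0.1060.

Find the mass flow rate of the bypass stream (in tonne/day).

All 1170×0.067 = 78.39 tonne/day of NaOH reaches F6, so F6 = 78.39/0.106 = 739.53 tonne/day and vapour = 430.47 tonne/day.
The evaporator receives (1−α)·1170 of feed at 0.933 water and removes 0.452 of that water:
0.452×0.933×(1−α)×1170 = 430.47
(1−α) = 430.47/493.41 = 0.8724;  α = 0.1276.
Bypass flow = 0.1276×1170 = 149.24 tonne/day.

149.2 tonne/day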